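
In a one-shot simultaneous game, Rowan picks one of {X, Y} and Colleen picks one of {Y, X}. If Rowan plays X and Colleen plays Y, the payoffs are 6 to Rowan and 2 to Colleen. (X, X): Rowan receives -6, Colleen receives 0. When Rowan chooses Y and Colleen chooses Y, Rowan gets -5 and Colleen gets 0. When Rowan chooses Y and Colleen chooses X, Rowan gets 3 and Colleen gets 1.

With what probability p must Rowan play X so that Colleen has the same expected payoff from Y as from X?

p = 1/3

Colleen's indifference between Y and X determines Rowan's mixing probability p:
  Colleen's payoff to Y: p·2 + (1−p)·0 = 2p
  Colleen's payoff to X: p·0 + (1−p)·1 = -p + 1
  2p = -p + 1  ⇒  3p = 1  ⇒  p = 1/3.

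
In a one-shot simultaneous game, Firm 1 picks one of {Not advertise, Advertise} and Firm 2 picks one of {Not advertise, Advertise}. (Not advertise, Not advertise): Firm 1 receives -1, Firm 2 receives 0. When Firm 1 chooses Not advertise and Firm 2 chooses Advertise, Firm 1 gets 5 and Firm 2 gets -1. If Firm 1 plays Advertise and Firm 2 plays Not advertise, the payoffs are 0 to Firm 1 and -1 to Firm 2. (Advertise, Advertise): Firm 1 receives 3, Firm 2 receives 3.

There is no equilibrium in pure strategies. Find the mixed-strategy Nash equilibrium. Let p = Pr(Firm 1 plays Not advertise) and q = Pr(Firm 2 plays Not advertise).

Firm 2's indifference between Not advertise and Advertise determines Firm 1's mixing probability p:
  Firm 2's expected payoff from Not advertise: p·0 + (1−p)·(-1) = p - 1
  Firm 2's expected payoff from Advertise: p·(-1) + (1−p)·3 = -4p + 3
  p - 1 = -4p + 3  ⇒  5p = 4  ⇒  p = 4/5.
For Firm 1 to be willing to mix, Firm 1 must be indifferent between Not advertise and Advertise, which pins down Firm 2's mix.
  Firm 1's payoff from Not advertise: q·(-1) + (1−q)·5 = -6q + 5
  Firm 1's payoff from Advertise: q·0 + (1−q)·3 = -3q + 3
  -6q + 5 = -3q + 3  ⇒  -3q = -2  ⇒  q = 2/3.

p = 4/5, q = 2/3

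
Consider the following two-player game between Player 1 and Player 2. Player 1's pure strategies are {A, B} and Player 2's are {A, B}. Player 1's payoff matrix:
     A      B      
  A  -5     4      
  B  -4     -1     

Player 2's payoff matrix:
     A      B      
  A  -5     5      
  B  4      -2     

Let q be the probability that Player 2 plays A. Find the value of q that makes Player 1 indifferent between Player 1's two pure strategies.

Player 2's mix must leave Player 1 indifferent between A and B.
  Player 1's payoff from A: q·(-5) + (1−q)·4 = -9q + 4
  Player 1's payoff from B: q·(-4) + (1−q)·(-1) = -3q - 1
  -9q + 4 = -3q - 1  ⇒  -6q = -5  ⇒  q = 5/6.

q = 5/6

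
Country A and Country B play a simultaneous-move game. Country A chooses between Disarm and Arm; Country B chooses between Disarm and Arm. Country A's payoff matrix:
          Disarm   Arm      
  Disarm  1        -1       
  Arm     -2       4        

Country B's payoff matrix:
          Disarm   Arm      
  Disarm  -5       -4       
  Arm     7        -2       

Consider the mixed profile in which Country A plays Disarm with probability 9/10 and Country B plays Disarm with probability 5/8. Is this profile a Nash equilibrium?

Yes

Check Country B's indifference given Country A's mix p = 9/10:
  payoff from Disarm = -19/5; payoff from Arm = -19/5 — equal.
Check Country A's indifference given Country B's mix q = 5/8:
  payoff from Disarm = 1/4; payoff from Arm = 1/4 — equal.
Both players are indifferent, so neither can profitably deviate.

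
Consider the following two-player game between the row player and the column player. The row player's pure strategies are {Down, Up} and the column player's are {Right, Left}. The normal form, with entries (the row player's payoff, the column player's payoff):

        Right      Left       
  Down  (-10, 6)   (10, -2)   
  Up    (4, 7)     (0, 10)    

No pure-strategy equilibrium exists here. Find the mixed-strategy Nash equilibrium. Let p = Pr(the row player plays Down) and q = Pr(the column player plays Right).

p = 3/11, q = 5/12

For the column player to be willing to mix, the column player must be indifferent between Right and Left, which pins down the row player's mix.
  the column player's payoff from Right: p·6 + (1−p)·7 = -p + 7
  the column player's payoff from Left: p·(-2) + (1−p)·10 = -12p + 10
  -p + 7 = -12p + 10  ⇒  11p = 3  ⇒  p = 3/11.
The column player's mix must leave the row player indifferent between Down and Up.
  the row player's expected payoff from Down: q·(-10) + (1−q)·10 = -20q + 10
  the row player's expected payoff from Up: q·4 + (1−q)·0 = 4q
  -20q + 10 = 4q  ⇒  -24q = -10  ⇒  q = 5/12.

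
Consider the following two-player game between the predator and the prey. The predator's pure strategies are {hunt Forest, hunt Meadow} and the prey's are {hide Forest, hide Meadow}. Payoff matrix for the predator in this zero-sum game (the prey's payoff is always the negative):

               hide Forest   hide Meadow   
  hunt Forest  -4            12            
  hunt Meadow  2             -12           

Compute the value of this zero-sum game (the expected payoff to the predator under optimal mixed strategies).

For the predator to be willing to mix, the predator must be indifferent between hunt Forest and hunt Meadow, which pins down the prey's mix.
  the predator's payoff to hunt Forest: q·(-4) + (1−q)·12 = -16q + 12
  the predator's payoff to hunt Meadow: q·2 + (1−q)·(-12) = 14q - 12
  -16q + 12 = 14q - 12  ⇒  -30q = -24  ⇒  q = 4/5.
The value is the predator's expected payoff against this mix (using hunt Forest): (4/5)·(-4) + (1/5)·12 = -4/5.

v = -4/5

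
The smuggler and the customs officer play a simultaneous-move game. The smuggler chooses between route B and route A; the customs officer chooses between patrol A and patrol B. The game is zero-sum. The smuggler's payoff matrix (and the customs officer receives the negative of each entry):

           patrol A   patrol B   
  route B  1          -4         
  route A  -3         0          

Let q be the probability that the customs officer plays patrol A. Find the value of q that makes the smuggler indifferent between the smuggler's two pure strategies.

For the smuggler to be willing to mix, the smuggler must be indifferent between route B and route A, which pins down the customs officer's mix.
  the smuggler's expected payoff from route B: q·1 + (1−q)·(-4) = 5q - 4
  the smuggler's expected payoff from route A: q·(-3) + (1−q)·0 = -3q
  5q - 4 = -3q  ⇒  8q = 4  ⇒  q = 1/2.

q = 1/2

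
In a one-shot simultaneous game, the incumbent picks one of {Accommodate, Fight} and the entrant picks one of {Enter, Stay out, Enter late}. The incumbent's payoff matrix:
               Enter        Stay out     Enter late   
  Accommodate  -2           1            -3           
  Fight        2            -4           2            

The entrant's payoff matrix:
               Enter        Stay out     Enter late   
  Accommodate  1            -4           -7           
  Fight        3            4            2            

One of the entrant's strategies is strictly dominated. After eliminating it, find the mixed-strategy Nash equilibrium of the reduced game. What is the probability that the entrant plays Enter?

q = 5/9

The entrant's strategy Enter late is strictly dominated by Stay out: -4 > -7 and 4 > 2. Eliminate Enter late.
The entrant's mix must leave the incumbent indifferent between Accommodate and Fight.
  the incumbent's payoff from Accommodate: q·(-2) + (1−q)·1 = -3q + 1
  the incumbent's payoff from Fight: q·2 + (1−q)·(-4) = 6q - 4
  -3q + 1 = 6q - 4  ⇒  -9q = -5  ⇒  q = 5/9.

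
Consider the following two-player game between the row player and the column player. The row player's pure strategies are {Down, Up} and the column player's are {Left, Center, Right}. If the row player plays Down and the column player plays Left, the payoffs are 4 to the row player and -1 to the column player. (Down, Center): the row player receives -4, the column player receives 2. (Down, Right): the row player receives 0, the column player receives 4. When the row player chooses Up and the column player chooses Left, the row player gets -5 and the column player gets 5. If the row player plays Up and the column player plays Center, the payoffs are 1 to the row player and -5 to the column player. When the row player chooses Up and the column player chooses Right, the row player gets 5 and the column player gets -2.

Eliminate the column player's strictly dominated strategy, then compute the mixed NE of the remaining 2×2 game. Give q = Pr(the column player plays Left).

q = 5/14

The column player's strategy Center is strictly dominated by Right: 4 > 2 and -2 > -5. Eliminate Center.
In a mixed equilibrium the row player is indifferent between Down and Up; this condition fixes q.
  the row player's expected payoff from Down: q·4 + (1−q)·0 = 4q
  the row player's expected payoff from Up: q·(-5) + (1−q)·5 = -10q + 5
  4q = -10q + 5  ⇒  14q = 5  ⇒  q = 5/14.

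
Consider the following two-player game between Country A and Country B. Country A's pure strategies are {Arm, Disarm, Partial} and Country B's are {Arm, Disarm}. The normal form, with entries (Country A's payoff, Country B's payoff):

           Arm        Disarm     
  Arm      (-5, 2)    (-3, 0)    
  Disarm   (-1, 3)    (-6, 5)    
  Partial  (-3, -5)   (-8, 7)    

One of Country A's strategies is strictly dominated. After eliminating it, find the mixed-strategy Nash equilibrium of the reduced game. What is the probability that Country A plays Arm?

Country A's strategy Partial is strictly dominated by Disarm: -1 > -3 and -6 > -8. Eliminate Partial.
Country A's mix must leave Country B indifferent between Arm and Disarm.
  Country B's payoff from Arm: p·2 + (1−p)·3 = -p + 3
  Country B's payoff from Disarm: p·0 + (1−p)·5 = -5p + 5
  -p + 3 = -5p + 5  ⇒  4p = 2  ⇒  p = 1/2.

p = 1/2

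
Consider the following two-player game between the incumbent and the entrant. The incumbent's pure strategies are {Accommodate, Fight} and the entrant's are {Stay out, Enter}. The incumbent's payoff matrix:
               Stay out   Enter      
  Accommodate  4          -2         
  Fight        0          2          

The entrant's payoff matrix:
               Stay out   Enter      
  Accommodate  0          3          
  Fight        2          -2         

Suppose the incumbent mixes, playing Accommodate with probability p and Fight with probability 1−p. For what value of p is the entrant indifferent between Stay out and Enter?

p = 4/7

The entrant's indifference between Stay out and Enter determines the incumbent's mixing probability p:
  the entrant's payoff to Stay out: p·0 + (1−p)·2 = -2p + 2
  the entrant's payoff to Enter: p·3 + (1−p)·(-2) = 5p - 2
  -2p + 2 = 5p - 2  ⇒  -7p = -4  ⇒  p = 4/7.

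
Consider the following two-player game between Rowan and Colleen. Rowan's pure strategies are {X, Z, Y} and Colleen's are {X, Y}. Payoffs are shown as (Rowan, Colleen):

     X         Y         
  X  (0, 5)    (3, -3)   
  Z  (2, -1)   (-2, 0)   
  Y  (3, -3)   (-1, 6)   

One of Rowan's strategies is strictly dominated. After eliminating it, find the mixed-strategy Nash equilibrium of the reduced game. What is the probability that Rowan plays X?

Rowan's strategy Z is strictly dominated by Y: 3 > 2 and -1 > -2. Eliminate Z.
Rowan's mix must leave Colleen indifferent between X and Y.
  Colleen's payoff from X: p·5 + (1−p)·(-3) = 8p - 3
  Colleen's payoff from Y: p·(-3) + (1−p)·6 = -9p + 6
  8p - 3 = -9p + 6  ⇒  17p = 9  ⇒  p = 9/17.

p = 9/17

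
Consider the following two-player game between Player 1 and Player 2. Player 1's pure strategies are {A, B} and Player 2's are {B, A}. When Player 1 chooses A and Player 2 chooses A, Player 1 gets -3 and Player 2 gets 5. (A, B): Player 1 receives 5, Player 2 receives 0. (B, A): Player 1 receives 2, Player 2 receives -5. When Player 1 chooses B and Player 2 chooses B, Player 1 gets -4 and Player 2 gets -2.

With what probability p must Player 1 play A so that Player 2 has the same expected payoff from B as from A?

Set Player 2's expected payoff from B equal to that from A:
  Player 2's payoff from B: p·0 + (1−p)·(-2) = 2p - 2
  Player 2's payoff from A: p·5 + (1−p)·(-5) = 10p - 5
  2p - 2 = 10p - 5  ⇒  -8p = -3  ⇒  p = 3/8.

p = 3/8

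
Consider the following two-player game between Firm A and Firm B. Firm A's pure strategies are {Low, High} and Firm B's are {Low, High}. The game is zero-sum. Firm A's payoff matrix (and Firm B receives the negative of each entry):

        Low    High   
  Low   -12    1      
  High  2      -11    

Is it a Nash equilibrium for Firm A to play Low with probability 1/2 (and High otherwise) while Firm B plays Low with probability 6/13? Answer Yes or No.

Yes

Check Firm B's indifference given Firm A's mix p = 1/2:
  payoff from Low = 5; payoff from High = 5 — equal.
Check Firm A's indifference given Firm B's mix q = 6/13:
  payoff from Low = -5; payoff from High = -5 — equal.
Both players are indifferent, so neither can profitably deviate.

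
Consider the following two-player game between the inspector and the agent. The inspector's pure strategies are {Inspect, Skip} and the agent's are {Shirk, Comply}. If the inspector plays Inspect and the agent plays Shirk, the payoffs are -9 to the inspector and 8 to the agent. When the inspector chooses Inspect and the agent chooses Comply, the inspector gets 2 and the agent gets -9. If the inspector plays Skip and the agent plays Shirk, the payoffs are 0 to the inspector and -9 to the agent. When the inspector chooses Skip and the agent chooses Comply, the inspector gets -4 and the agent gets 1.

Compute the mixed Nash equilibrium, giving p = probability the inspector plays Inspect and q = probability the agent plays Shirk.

p = 10/27, q = 2/5

The inspector's mix must leave the agent indifferent between Shirk and Comply.
  the agent's expected payoff from Shirk: p·8 + (1−p)·(-9) = 17p - 9
  the agent's expected payoff from Comply: p·(-9) + (1−p)·1 = -10p + 1
  17p - 9 = -10p + 1  ⇒  27p = 10  ⇒  p = 10/27.
In a mixed equilibrium the inspector is indifferent between Inspect and Skip; this condition fixes q.
  the inspector's payoff from Inspect: q·(-9) + (1−q)·2 = -11q + 2
  the inspector's payoff from Skip: q·0 + (1−q)·(-4) = 4q - 4
  -11q + 2 = 4q - 4  ⇒  -15q = -6  ⇒  q = 2/5.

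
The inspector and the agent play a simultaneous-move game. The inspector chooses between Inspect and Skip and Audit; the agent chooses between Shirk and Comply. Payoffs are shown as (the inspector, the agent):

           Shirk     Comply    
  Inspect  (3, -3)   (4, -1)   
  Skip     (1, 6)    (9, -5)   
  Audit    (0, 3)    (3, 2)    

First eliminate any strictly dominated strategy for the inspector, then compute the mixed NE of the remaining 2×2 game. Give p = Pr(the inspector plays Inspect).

The inspector's strategy Audit is strictly dominated by Inspect: 3 > 0 and 4 > 3. Eliminate Audit.
Set the agent's expected payoff from Shirk equal to that from Comply:
  the agent's expected payoff from Shirk: p·(-3) + (1−p)·6 = -9p + 6
  the agent's expected payoff from Comply: p·(-1) + (1−p)·(-5) = 4p - 5
  -9p + 6 = 4p - 5  ⇒  -13p = -11  ⇒  p = 11/13.

p = 11/13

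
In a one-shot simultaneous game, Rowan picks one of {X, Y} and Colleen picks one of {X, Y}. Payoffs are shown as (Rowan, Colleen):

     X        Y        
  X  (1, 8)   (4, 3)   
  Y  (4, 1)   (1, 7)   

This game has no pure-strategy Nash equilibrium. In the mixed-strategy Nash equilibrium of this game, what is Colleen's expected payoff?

For Colleen to be willing to mix, Colleen must be indifferent between X and Y, which pins down Rowan's mix.
  Colleen's payoff from X: p·8 + (1−p)·1 = 7p + 1
  Colleen's payoff from Y: p·3 + (1−p)·7 = -4p + 7
  7p + 1 = -4p + 7  ⇒  11p = 6  ⇒  p = 6/11.
At equilibrium Colleen is indifferent across columns, so Colleen's payoff equals the payoff from X: (6/11)·8 + (5/11)·1 = 53/11.

53/11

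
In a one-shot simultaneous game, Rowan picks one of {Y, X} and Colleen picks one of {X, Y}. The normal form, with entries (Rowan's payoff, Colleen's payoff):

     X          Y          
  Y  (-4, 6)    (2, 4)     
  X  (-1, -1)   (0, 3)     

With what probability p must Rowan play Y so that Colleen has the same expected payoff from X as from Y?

p = 2/3

For Colleen to be willing to mix, Colleen must be indifferent between X and Y, which pins down Rowan's mix.
  Colleen's expected payoff from X: p·6 + (1−p)·(-1) = 7p - 1
  Colleen's expected payoff from Y: p·4 + (1−p)·3 = p + 3
  7p - 1 = p + 3  ⇒  6p = 4  ⇒  p = 2/3.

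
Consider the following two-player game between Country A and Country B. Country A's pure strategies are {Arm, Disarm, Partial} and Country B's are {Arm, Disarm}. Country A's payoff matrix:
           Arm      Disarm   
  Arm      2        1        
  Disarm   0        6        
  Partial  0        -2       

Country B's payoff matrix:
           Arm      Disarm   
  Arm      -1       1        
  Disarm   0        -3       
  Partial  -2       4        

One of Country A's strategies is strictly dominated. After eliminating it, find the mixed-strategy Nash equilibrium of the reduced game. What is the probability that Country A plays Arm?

Country A's strategy Partial is strictly dominated by Arm: 2 > 0 and 1 > -2. Eliminate Partial.
In a mixed equilibrium Country B is indifferent between Arm and Disarm; this condition fixes p.
  Country B's expected payoff from Arm: p·(-1) + (1−p)·0 = -p
  Country B's expected payoff from Disarm: p·1 + (1−p)·(-3) = 4p - 3
  -p = 4p - 3  ⇒  -5p = -3  ⇒  p = 3/5.

p = 3/5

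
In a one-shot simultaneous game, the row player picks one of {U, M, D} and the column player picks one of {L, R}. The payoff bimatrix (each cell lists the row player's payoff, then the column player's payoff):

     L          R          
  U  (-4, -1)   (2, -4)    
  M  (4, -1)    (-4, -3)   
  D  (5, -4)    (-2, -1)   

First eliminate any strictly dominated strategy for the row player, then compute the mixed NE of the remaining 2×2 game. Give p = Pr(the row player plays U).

p = 1/2

The row player's strategy M is strictly dominated by D: 5 > 4 and -2 > -4. Eliminate M.
For the column player to be willing to mix, the column player must be indifferent between L and R, which pins down the row player's mix.
  the column player's payoff to L: p·(-1) + (1−p)·(-4) = 3p - 4
  the column player's payoff to R: p·(-4) + (1−p)·(-1) = -3p - 1
  3p - 4 = -3p - 1  ⇒  6p = 3  ⇒  p = 1/2.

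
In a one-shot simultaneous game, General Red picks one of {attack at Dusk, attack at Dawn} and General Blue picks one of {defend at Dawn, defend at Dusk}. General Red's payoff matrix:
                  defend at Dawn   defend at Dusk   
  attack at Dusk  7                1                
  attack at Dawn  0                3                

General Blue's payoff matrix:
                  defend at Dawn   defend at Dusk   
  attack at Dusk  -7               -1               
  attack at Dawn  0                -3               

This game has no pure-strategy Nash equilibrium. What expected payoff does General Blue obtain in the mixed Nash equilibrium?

For General Blue to be willing to mix, General Blue must be indifferent between defend at Dawn and defend at Dusk, which pins down General Red's mix.
  General Blue's payoff to defend at Dawn: p·(-7) + (1−p)·0 = -7p
  General Blue's payoff to defend at Dusk: p·(-1) + (1−p)·(-3) = 2p - 3
  -7p = 2p - 3  ⇒  -9p = -3  ⇒  p = 1/3.
At equilibrium General Blue is indifferent across columns, so General Blue's payoff equals the payoff from defend at Dawn: (1/3)·(-7) + (2/3)·0 = -7/3.

-7/3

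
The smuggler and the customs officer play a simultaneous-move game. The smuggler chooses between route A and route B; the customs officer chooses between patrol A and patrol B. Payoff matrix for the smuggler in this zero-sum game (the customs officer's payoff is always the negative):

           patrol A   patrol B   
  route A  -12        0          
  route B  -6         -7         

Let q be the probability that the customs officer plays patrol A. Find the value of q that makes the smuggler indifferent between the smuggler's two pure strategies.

q = 7/13

For the smuggler to be willing to mix, the smuggler must be indifferent between route A and route B, which pins down the customs officer's mix.
  the smuggler's expected payoff from route A: q·(-12) + (1−q)·0 = -12q
  the smuggler's expected payoff from route B: q·(-6) + (1−q)·(-7) = q - 7
  -12q = q - 7  ⇒  -13q = -7  ⇒  q = 7/13.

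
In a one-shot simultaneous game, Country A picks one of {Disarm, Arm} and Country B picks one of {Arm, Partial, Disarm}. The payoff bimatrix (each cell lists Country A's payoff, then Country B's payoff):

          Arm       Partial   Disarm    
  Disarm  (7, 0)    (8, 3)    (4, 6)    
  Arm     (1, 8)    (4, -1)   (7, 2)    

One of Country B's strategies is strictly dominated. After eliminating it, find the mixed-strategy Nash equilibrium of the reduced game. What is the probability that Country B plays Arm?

Country B's strategy Partial is strictly dominated by Disarm: 6 > 3 and 2 > -1. Eliminate Partial.
In a mixed equilibrium Country A is indifferent between Disarm and Arm; this condition fixes q.
  Country A's payoff from Disarm: q·7 + (1−q)·4 = 3q + 4
  Country A's payoff from Arm: q·1 + (1−q)·7 = -6q + 7
  3q + 4 = -6q + 7  ⇒  9q = 3  ⇒  q = 1/3.

q = 1/3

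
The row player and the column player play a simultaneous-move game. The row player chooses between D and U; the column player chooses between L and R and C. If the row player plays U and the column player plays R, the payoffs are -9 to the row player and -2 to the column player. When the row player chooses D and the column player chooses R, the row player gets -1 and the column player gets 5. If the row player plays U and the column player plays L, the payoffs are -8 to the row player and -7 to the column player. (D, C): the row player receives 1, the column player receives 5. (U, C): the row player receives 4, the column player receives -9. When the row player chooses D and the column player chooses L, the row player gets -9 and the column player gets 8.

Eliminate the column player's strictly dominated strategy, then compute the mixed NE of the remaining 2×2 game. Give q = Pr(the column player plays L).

The column player's strategy C is strictly dominated by L: 8 > 5 and -7 > -9. Eliminate C.
In a mixed equilibrium the row player is indifferent between D and U; this condition fixes q.
  the row player's payoff to D: q·(-9) + (1−q)·(-1) = -8q - 1
  the row player's payoff to U: q·(-8) + (1−q)·(-9) = q - 9
  -8q - 1 = q - 9  ⇒  -9q = -8  ⇒  q = 8/9.

q = 8/9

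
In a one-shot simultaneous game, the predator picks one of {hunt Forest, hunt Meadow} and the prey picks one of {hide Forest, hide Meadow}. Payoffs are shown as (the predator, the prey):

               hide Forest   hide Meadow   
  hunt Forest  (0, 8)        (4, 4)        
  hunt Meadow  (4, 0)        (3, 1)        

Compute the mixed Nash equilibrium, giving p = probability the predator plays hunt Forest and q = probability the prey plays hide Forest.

p = 1/5, q = 1/5

The predator's mix must leave the prey indifferent between hide Forest and hide Meadow.
  the prey's payoff from hide Forest: p·8 + (1−p)·0 = 8p
  the prey's payoff from hide Meadow: p·4 + (1−p)·1 = 3p + 1
  8p = 3p + 1  ⇒  5p = 1  ⇒  p = 1/5.
The prey's mix must leave the predator indifferent between hunt Forest and hunt Meadow.
  the predator's payoff to hunt Forest: q·0 + (1−q)·4 = -4q + 4
  the predator's payoff to hunt Meadow: q·4 + (1−q)·3 = q + 3
  -4q + 4 = q + 3  ⇒  -5q = -1  ⇒  q = 1/5.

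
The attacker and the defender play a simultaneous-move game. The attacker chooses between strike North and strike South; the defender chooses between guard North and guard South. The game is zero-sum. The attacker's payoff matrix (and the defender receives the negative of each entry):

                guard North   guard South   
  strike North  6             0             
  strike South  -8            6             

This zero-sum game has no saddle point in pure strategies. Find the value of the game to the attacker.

v = 9/5

For the attacker to be willing to mix, the attacker must be indifferent between strike North and strike South, which pins down the defender's mix.
  the attacker's payoff to strike North: q·6 + (1−q)·0 = 6q
  the attacker's payoff to strike South: q·(-8) + (1−q)·6 = -14q + 6
  6q = -14q + 6  ⇒  20q = 6  ⇒  q = 3/10.
The value is the attacker's expected payoff against this mix (using strike North): (3/10)·6 + (7/10)·0 = 9/5.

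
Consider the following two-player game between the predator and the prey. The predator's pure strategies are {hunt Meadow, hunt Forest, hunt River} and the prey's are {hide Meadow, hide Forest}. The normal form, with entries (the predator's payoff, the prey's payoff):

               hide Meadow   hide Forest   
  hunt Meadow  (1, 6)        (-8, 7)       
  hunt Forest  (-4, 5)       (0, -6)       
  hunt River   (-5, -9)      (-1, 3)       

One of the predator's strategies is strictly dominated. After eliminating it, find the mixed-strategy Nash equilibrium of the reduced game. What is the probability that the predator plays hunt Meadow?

p = 11/12

The predator's strategy hunt River is strictly dominated by hunt Forest: -4 > -5 and 0 > -1. Eliminate hunt River.
For the prey to be willing to mix, the prey must be indifferent between hide Meadow and hide Forest, which pins down the predator's mix.
  the prey's payoff to hide Meadow: p·6 + (1−p)·5 = p + 5
  the prey's payoff to hide Forest: p·7 + (1−p)·(-6) = 13p - 6
  p + 5 = 13p - 6  ⇒  -12p = -11  ⇒  p = 11/12.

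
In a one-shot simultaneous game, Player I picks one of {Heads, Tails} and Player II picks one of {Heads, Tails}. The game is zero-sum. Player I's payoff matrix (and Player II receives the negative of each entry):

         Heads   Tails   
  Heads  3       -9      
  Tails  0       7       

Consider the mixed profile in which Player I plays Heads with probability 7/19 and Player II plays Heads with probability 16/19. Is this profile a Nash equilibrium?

Check Player II's indifference given Player I's mix p = 7/19:
  payoff from Heads = -21/19; payoff from Tails = -21/19 — equal.
Check Player I's indifference given Player II's mix q = 16/19:
  payoff from Heads = 21/19; payoff from Tails = 21/19 — equal.
Both players are indifferent, so neither can profitably deviate.

Yes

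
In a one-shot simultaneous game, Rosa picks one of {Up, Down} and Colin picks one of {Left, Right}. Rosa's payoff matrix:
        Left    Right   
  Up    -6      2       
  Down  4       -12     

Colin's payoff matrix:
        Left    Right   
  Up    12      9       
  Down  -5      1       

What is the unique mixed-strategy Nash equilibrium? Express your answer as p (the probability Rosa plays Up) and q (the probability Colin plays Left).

p = 2/3, q = 7/12

For Colin to be willing to mix, Colin must be indifferent between Left and Right, which pins down Rosa's mix.
  Colin's expected payoff from Left: p·12 + (1−p)·(-5) = 17p - 5
  Colin's expected payoff from Right: p·9 + (1−p)·1 = 8p + 1
  17p - 5 = 8p + 1  ⇒  9p = 6  ⇒  p = 2/3.
Set Rosa's expected payoff from Up equal to that from Down:
  Rosa's expected payoff from Up: q·(-6) + (1−q)·2 = -8q + 2
  Rosa's expected payoff from Down: q·4 + (1−q)·(-12) = 16q - 12
  -8q + 2 = 16q - 12  ⇒  -24q = -14  ⇒  q = 7/12.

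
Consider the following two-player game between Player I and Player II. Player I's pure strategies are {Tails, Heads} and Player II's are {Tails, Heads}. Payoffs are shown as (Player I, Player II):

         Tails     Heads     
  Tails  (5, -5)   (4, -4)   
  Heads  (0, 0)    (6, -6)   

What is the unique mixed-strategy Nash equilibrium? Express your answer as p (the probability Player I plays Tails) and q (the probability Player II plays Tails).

p = 6/7, q = 2/7

For Player II to be willing to mix, Player II must be indifferent between Tails and Heads, which pins down Player I's mix.
  Player II's expected payoff from Tails: p·(-5) + (1−p)·0 = -5p
  Player II's expected payoff from Heads: p·(-4) + (1−p)·(-6) = 2p - 6
  -5p = 2p - 6  ⇒  -7p = -6  ⇒  p = 6/7.
Player II's mix must leave Player I indifferent between Tails and Heads.
  Player I's expected payoff from Tails: q·5 + (1−q)·4 = q + 4
  Player I's expected payoff from Heads: q·0 + (1−q)·6 = -6q + 6
  q + 4 = -6q + 6  ⇒  7q = 2  ⇒  q = 2/7.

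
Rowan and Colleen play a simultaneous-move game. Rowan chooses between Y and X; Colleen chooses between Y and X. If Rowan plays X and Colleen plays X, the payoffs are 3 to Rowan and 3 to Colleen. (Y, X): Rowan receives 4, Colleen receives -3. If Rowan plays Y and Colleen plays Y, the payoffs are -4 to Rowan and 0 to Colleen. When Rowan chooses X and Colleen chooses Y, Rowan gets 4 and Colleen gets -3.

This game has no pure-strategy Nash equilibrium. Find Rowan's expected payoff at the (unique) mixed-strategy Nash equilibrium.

28/9

Set Rowan's expected payoff from Y equal to that from X:
  Rowan's payoff to Y: q·(-4) + (1−q)·4 = -8q + 4
  Rowan's payoff to X: q·4 + (1−q)·3 = q + 3
  -8q + 4 = q + 3  ⇒  -9q = -1  ⇒  q = 1/9.
At equilibrium Rowan is indifferent across rows, so Rowan's payoff equals the payoff from Y: (1/9)·(-4) + (8/9)·4 = 28/9.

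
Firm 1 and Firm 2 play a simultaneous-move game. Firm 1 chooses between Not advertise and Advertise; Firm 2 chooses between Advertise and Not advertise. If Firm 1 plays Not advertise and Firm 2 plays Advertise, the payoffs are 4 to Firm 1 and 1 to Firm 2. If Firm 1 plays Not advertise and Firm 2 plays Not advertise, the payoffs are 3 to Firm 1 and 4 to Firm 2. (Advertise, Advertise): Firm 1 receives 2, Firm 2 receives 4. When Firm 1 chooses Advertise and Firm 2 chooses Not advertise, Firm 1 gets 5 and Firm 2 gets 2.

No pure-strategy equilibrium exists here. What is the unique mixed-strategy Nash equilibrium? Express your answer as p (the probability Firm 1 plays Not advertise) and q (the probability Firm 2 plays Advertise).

In a mixed equilibrium Firm 2 is indifferent between Advertise and Not advertise; this condition fixes p.
  Firm 2's expected payoff from Advertise: p·1 + (1−p)·4 = -3p + 4
  Firm 2's expected payoff from Not advertise: p·4 + (1−p)·2 = 2p + 2
  -3p + 4 = 2p + 2  ⇒  -5p = -2  ⇒  p = 2/5.
For Firm 1 to be willing to mix, Firm 1 must be indifferent between Not advertise and Advertise, which pins down Firm 2's mix.
  Firm 1's payoff to Not advertise: q·4 + (1−q)·3 = q + 3
  Firm 1's payoff to Advertise: q·2 + (1−q)·5 = -3q + 5
  q + 3 = -3q + 5  ⇒  4q = 2  ⇒  q = 1/2.

p = 2/5, q = 1/2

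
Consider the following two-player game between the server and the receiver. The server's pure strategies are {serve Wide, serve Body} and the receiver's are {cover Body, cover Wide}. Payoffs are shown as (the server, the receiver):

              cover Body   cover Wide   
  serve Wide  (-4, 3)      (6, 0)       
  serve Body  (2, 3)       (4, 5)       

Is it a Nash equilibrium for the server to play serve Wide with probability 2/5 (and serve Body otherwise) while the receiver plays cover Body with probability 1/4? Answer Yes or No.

Check the receiver's indifference given the server's mix p = 2/5:
  payoff from cover Body = 3; payoff from cover Wide = 3 — equal.
Check the server's indifference given the receiver's mix q = 1/4:
  payoff from serve Wide = 7/2; payoff from serve Body = 7/2 — equal.
Both players are indifferent, so neither can profitably deviate.

Yes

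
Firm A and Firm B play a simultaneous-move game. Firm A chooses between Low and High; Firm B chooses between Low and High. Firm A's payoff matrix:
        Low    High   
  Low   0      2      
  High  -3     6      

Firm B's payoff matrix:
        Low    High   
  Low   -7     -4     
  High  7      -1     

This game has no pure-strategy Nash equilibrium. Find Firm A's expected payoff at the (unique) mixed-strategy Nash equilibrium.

For Firm A to be willing to mix, Firm A must be indifferent between Low and High, which pins down Firm B's mix.
  Firm A's expected payoff from Low: q·0 + (1−q)·2 = -2q + 2
  Firm A's expected payoff from High: q·(-3) + (1−q)·6 = -9q + 6
  -2q + 2 = -9q + 6  ⇒  7q = 4  ⇒  q = 4/7.
At equilibrium Firm A is indifferent across rows, so Firm A's payoff equals the payoff from Low: (4/7)·0 + (3/7)·2 = 6/7.

6/7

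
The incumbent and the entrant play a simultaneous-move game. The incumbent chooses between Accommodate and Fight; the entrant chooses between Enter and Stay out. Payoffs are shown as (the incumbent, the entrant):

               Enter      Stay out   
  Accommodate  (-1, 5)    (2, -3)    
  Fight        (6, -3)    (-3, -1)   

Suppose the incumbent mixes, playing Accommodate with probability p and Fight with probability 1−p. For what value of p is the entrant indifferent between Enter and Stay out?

The entrant's indifference between Enter and Stay out determines the incumbent's mixing probability p:
  the entrant's expected payoff from Enter: p·5 + (1−p)·(-3) = 8p - 3
  the entrant's expected payoff from Stay out: p·(-3) + (1−p)·(-1) = -2p - 1
  8p - 3 = -2p - 1  ⇒  10p = 2  ⇒  p = 1/5.

p = 1/5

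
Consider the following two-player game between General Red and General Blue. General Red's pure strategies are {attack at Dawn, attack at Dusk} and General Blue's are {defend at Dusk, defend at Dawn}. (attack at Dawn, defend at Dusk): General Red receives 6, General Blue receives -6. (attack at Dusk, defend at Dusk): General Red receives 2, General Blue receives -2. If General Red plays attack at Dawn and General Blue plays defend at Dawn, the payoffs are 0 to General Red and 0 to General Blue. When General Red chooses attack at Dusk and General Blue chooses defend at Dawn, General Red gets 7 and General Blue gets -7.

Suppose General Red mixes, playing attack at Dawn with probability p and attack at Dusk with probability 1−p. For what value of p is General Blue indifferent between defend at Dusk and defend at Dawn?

Set General Blue's expected payoff from defend at Dusk equal to that from defend at Dawn:
  General Blue's payoff from defend at Dusk: p·(-6) + (1−p)·(-2) = -4p - 2
  General Blue's payoff from defend at Dawn: p·0 + (1−p)·(-7) = 7p - 7
  -4p - 2 = 7p - 7  ⇒  -11p = -5  ⇒  p = 5/11.

p = 5/11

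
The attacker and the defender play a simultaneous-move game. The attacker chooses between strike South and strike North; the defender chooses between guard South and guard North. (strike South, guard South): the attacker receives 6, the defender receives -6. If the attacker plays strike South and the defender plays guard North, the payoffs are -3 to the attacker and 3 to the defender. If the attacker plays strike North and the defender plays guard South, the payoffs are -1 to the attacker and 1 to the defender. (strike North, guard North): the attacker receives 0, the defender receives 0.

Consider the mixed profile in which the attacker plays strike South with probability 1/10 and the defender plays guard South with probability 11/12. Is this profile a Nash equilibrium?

No

Given the defender's mix q = 11/12, the attacker's payoff from strike South is 21/4 but from strike North is -11/12. The attacker strictly prefers strike South, so the attacker would not mix.
So the proposed profile is not a Nash equilibrium.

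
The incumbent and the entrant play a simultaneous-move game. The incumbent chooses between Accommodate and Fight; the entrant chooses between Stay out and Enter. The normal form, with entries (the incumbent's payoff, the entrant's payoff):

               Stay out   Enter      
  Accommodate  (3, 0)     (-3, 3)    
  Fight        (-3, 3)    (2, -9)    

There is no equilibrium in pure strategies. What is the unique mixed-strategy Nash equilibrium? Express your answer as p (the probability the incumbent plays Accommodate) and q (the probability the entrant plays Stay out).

p = 4/5, q = 5/11

The incumbent's mix must leave the entrant indifferent between Stay out and Enter.
  the entrant's payoff to Stay out: p·0 + (1−p)·3 = -3p + 3
  the entrant's payoff to Enter: p·3 + (1−p)·(-9) = 12p - 9
  -3p + 3 = 12p - 9  ⇒  -15p = -12  ⇒  p = 4/5.
Set the incumbent's expected payoff from Accommodate equal to that from Fight:
  the incumbent's payoff from Accommodate: q·3 + (1−q)·(-3) = 6q - 3
  the incumbent's payoff from Fight: q·(-3) + (1−q)·2 = -5q + 2
  6q - 3 = -5q + 2  ⇒  11q = 5  ⇒  q = 5/11.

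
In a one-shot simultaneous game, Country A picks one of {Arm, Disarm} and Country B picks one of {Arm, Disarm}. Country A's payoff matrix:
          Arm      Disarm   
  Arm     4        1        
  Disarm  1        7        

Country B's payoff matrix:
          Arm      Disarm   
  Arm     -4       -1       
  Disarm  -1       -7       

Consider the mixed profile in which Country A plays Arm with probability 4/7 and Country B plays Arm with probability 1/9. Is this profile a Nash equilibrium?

No

Given Country A's mix p = 4/7, Country B's payoff from Arm is -19/7 but from Disarm is -25/7. Country B strictly prefers Arm, so Country B would not mix.
So the proposed profile is not a Nash equilibrium.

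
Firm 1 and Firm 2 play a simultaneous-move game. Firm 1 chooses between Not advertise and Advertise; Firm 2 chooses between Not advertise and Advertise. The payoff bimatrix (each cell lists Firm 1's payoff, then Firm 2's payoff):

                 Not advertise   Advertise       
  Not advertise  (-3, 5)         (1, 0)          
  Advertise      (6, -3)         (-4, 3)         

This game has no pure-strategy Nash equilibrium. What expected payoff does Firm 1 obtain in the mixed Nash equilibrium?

-3/7

Set Firm 1's expected payoff from Not advertise equal to that from Advertise:
  Firm 1's payoff from Not advertise: q·(-3) + (1−q)·1 = -4q + 1
  Firm 1's payoff from Advertise: q·6 + (1−q)·(-4) = 10q - 4
  -4q + 1 = 10q - 4  ⇒  -14q = -5  ⇒  q = 5/14.
At equilibrium Firm 1 is indifferent across rows, so Firm 1's payoff equals the payoff from Not advertise: (5/14)·(-3) + (9/14)·1 = -3/7.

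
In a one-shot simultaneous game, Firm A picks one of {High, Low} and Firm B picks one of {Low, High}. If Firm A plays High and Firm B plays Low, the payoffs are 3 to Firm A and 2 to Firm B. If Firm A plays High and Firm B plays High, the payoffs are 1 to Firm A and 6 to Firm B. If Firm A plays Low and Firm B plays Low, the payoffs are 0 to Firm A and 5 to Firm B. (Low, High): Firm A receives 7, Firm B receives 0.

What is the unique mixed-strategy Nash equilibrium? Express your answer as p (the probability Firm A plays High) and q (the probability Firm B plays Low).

Firm B's indifference between Low and High determines Firm A's mixing probability p:
  Firm B's payoff from Low: p·2 + (1−p)·5 = -3p + 5
  Firm B's payoff from High: p·6 + (1−p)·0 = 6p
  -3p + 5 = 6p  ⇒  -9p = -5  ⇒  p = 5/9.
Firm B's mix must leave Firm A indifferent between High and Low.
  Firm A's payoff from High: q·3 + (1−q)·1 = 2q + 1
  Firm A's payoff from Low: q·0 + (1−q)·7 = -7q + 7
  2q + 1 = -7q + 7  ⇒  9q = 6  ⇒  q = 2/3.

p = 5/9, q = 2/3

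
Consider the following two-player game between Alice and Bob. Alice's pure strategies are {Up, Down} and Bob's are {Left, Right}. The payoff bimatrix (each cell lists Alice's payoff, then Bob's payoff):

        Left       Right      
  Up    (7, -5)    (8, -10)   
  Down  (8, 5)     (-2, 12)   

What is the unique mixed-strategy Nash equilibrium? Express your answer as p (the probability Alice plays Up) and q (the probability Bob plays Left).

In a mixed equilibrium Bob is indifferent between Left and Right; this condition fixes p.
  Bob's payoff to Left: p·(-5) + (1−p)·5 = -10p + 5
  Bob's payoff to Right: p·(-10) + (1−p)·12 = -22p + 12
  -10p + 5 = -22p + 12  ⇒  12p = 7  ⇒  p = 7/12.
For Alice to be willing to mix, Alice must be indifferent between Up and Down, which pins down Bob's mix.
  Alice's expected payoff from Up: q·7 + (1−q)·8 = -q + 8
  Alice's expected payoff from Down: q·8 + (1−q)·(-2) = 10q - 2
  -q + 8 = 10q - 2  ⇒  -11q = -10  ⇒  q = 10/11.

p = 7/12, q = 10/11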